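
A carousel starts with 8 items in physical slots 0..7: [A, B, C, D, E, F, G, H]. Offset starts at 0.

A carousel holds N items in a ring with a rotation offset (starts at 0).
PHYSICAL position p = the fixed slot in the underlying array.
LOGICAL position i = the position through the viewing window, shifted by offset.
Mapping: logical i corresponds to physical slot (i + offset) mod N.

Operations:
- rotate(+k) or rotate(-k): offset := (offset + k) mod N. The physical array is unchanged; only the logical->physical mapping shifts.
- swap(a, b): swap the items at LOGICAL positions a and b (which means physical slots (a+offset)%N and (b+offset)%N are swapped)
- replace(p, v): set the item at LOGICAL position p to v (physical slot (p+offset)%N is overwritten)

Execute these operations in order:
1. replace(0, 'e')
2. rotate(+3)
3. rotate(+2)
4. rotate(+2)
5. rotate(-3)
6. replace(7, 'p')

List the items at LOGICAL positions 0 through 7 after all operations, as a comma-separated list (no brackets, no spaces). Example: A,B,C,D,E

After op 1 (replace(0, 'e')): offset=0, physical=[e,B,C,D,E,F,G,H], logical=[e,B,C,D,E,F,G,H]
After op 2 (rotate(+3)): offset=3, physical=[e,B,C,D,E,F,G,H], logical=[D,E,F,G,H,e,B,C]
After op 3 (rotate(+2)): offset=5, physical=[e,B,C,D,E,F,G,H], logical=[F,G,H,e,B,C,D,E]
After op 4 (rotate(+2)): offset=7, physical=[e,B,C,D,E,F,G,H], logical=[H,e,B,C,D,E,F,G]
After op 5 (rotate(-3)): offset=4, physical=[e,B,C,D,E,F,G,H], logical=[E,F,G,H,e,B,C,D]
After op 6 (replace(7, 'p')): offset=4, physical=[e,B,C,p,E,F,G,H], logical=[E,F,G,H,e,B,C,p]

Answer: E,F,G,H,e,B,C,p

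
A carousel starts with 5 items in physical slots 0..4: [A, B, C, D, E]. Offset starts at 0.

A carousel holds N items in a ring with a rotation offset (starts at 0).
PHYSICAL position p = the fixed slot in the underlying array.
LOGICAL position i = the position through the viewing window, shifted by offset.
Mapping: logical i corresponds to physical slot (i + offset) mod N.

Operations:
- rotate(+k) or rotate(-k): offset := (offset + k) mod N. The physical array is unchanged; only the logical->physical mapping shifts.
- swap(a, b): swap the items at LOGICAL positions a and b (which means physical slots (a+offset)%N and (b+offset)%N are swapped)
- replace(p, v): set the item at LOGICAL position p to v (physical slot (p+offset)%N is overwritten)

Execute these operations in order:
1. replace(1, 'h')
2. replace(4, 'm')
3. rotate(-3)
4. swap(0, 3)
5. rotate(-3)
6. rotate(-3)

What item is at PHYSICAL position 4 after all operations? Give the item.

After op 1 (replace(1, 'h')): offset=0, physical=[A,h,C,D,E], logical=[A,h,C,D,E]
After op 2 (replace(4, 'm')): offset=0, physical=[A,h,C,D,m], logical=[A,h,C,D,m]
After op 3 (rotate(-3)): offset=2, physical=[A,h,C,D,m], logical=[C,D,m,A,h]
After op 4 (swap(0, 3)): offset=2, physical=[C,h,A,D,m], logical=[A,D,m,C,h]
After op 5 (rotate(-3)): offset=4, physical=[C,h,A,D,m], logical=[m,C,h,A,D]
After op 6 (rotate(-3)): offset=1, physical=[C,h,A,D,m], logical=[h,A,D,m,C]

Answer: m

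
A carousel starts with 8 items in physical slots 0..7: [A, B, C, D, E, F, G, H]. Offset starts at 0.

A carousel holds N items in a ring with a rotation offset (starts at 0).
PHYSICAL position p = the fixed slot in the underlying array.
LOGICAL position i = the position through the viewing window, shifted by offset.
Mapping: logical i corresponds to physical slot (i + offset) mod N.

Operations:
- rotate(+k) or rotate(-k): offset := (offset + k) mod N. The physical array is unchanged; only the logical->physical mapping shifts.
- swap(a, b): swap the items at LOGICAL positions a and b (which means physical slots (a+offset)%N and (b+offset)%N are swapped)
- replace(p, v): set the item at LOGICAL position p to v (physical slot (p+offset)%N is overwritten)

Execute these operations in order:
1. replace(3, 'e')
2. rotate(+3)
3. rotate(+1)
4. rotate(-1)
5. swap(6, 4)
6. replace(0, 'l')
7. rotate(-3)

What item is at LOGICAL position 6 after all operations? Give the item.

Answer: G

Derivation:
After op 1 (replace(3, 'e')): offset=0, physical=[A,B,C,e,E,F,G,H], logical=[A,B,C,e,E,F,G,H]
After op 2 (rotate(+3)): offset=3, physical=[A,B,C,e,E,F,G,H], logical=[e,E,F,G,H,A,B,C]
After op 3 (rotate(+1)): offset=4, physical=[A,B,C,e,E,F,G,H], logical=[E,F,G,H,A,B,C,e]
After op 4 (rotate(-1)): offset=3, physical=[A,B,C,e,E,F,G,H], logical=[e,E,F,G,H,A,B,C]
After op 5 (swap(6, 4)): offset=3, physical=[A,H,C,e,E,F,G,B], logical=[e,E,F,G,B,A,H,C]
After op 6 (replace(0, 'l')): offset=3, physical=[A,H,C,l,E,F,G,B], logical=[l,E,F,G,B,A,H,C]
After op 7 (rotate(-3)): offset=0, physical=[A,H,C,l,E,F,G,B], logical=[A,H,C,l,E,F,G,B]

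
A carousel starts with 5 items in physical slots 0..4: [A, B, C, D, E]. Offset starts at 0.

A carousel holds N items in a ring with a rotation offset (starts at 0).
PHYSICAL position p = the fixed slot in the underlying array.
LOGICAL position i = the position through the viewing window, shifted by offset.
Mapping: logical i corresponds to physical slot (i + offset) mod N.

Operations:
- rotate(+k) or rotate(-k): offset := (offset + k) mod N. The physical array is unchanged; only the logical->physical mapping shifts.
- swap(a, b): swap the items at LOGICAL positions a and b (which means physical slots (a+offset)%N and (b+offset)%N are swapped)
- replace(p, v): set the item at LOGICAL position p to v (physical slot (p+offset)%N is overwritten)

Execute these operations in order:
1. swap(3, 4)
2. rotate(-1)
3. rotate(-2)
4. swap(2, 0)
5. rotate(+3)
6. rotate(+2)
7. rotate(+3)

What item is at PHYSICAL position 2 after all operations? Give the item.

After op 1 (swap(3, 4)): offset=0, physical=[A,B,C,E,D], logical=[A,B,C,E,D]
After op 2 (rotate(-1)): offset=4, physical=[A,B,C,E,D], logical=[D,A,B,C,E]
After op 3 (rotate(-2)): offset=2, physical=[A,B,C,E,D], logical=[C,E,D,A,B]
After op 4 (swap(2, 0)): offset=2, physical=[A,B,D,E,C], logical=[D,E,C,A,B]
After op 5 (rotate(+3)): offset=0, physical=[A,B,D,E,C], logical=[A,B,D,E,C]
After op 6 (rotate(+2)): offset=2, physical=[A,B,D,E,C], logical=[D,E,C,A,B]
After op 7 (rotate(+3)): offset=0, physical=[A,B,D,E,C], logical=[A,B,D,E,C]

Answer: D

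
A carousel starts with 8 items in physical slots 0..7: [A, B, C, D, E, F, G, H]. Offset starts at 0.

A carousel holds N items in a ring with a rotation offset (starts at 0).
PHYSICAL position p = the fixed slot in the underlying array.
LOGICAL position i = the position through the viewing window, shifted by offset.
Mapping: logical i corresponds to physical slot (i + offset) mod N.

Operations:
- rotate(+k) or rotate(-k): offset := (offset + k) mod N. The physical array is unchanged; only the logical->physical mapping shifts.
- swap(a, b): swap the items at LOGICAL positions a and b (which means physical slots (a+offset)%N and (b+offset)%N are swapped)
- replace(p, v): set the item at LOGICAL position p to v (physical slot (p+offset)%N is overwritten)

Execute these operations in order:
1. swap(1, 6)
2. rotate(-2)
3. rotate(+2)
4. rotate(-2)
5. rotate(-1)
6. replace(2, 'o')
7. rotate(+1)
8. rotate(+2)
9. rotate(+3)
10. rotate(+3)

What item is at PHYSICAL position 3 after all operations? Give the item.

Answer: D

Derivation:
After op 1 (swap(1, 6)): offset=0, physical=[A,G,C,D,E,F,B,H], logical=[A,G,C,D,E,F,B,H]
After op 2 (rotate(-2)): offset=6, physical=[A,G,C,D,E,F,B,H], logical=[B,H,A,G,C,D,E,F]
After op 3 (rotate(+2)): offset=0, physical=[A,G,C,D,E,F,B,H], logical=[A,G,C,D,E,F,B,H]
After op 4 (rotate(-2)): offset=6, physical=[A,G,C,D,E,F,B,H], logical=[B,H,A,G,C,D,E,F]
After op 5 (rotate(-1)): offset=5, physical=[A,G,C,D,E,F,B,H], logical=[F,B,H,A,G,C,D,E]
After op 6 (replace(2, 'o')): offset=5, physical=[A,G,C,D,E,F,B,o], logical=[F,B,o,A,G,C,D,E]
After op 7 (rotate(+1)): offset=6, physical=[A,G,C,D,E,F,B,o], logical=[B,o,A,G,C,D,E,F]
After op 8 (rotate(+2)): offset=0, physical=[A,G,C,D,E,F,B,o], logical=[A,G,C,D,E,F,B,o]
After op 9 (rotate(+3)): offset=3, physical=[A,G,C,D,E,F,B,o], logical=[D,E,F,B,o,A,G,C]
After op 10 (rotate(+3)): offset=6, physical=[A,G,C,D,E,F,B,o], logical=[B,o,A,G,C,D,E,F]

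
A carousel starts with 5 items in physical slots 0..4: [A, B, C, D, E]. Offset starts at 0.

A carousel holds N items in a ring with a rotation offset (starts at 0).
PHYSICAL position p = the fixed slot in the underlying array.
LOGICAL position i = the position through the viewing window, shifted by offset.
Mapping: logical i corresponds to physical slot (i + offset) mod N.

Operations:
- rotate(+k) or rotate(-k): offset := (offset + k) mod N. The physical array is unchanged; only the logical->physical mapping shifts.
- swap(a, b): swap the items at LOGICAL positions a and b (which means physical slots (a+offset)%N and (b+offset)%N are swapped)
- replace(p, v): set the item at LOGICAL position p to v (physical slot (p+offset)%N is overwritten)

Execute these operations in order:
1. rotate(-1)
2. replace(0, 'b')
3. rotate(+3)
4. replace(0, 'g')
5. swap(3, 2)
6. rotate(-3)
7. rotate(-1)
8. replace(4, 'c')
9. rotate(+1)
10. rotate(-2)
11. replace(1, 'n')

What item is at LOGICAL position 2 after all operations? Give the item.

After op 1 (rotate(-1)): offset=4, physical=[A,B,C,D,E], logical=[E,A,B,C,D]
After op 2 (replace(0, 'b')): offset=4, physical=[A,B,C,D,b], logical=[b,A,B,C,D]
After op 3 (rotate(+3)): offset=2, physical=[A,B,C,D,b], logical=[C,D,b,A,B]
After op 4 (replace(0, 'g')): offset=2, physical=[A,B,g,D,b], logical=[g,D,b,A,B]
After op 5 (swap(3, 2)): offset=2, physical=[b,B,g,D,A], logical=[g,D,A,b,B]
After op 6 (rotate(-3)): offset=4, physical=[b,B,g,D,A], logical=[A,b,B,g,D]
After op 7 (rotate(-1)): offset=3, physical=[b,B,g,D,A], logical=[D,A,b,B,g]
After op 8 (replace(4, 'c')): offset=3, physical=[b,B,c,D,A], logical=[D,A,b,B,c]
After op 9 (rotate(+1)): offset=4, physical=[b,B,c,D,A], logical=[A,b,B,c,D]
After op 10 (rotate(-2)): offset=2, physical=[b,B,c,D,A], logical=[c,D,A,b,B]
After op 11 (replace(1, 'n')): offset=2, physical=[b,B,c,n,A], logical=[c,n,A,b,B]

Answer: A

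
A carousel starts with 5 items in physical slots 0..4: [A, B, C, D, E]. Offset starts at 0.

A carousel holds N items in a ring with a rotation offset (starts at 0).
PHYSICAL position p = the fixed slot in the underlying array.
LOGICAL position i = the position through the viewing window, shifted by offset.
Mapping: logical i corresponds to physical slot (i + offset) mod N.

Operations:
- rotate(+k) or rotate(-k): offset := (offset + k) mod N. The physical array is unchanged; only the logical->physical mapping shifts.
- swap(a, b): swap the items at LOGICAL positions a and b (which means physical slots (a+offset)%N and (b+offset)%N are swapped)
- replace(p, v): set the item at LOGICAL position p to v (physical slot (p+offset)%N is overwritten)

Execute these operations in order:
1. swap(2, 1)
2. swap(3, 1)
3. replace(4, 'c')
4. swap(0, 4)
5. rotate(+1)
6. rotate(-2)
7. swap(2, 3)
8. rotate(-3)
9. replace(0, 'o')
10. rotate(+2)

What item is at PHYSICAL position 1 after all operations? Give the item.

After op 1 (swap(2, 1)): offset=0, physical=[A,C,B,D,E], logical=[A,C,B,D,E]
After op 2 (swap(3, 1)): offset=0, physical=[A,D,B,C,E], logical=[A,D,B,C,E]
After op 3 (replace(4, 'c')): offset=0, physical=[A,D,B,C,c], logical=[A,D,B,C,c]
After op 4 (swap(0, 4)): offset=0, physical=[c,D,B,C,A], logical=[c,D,B,C,A]
After op 5 (rotate(+1)): offset=1, physical=[c,D,B,C,A], logical=[D,B,C,A,c]
After op 6 (rotate(-2)): offset=4, physical=[c,D,B,C,A], logical=[A,c,D,B,C]
After op 7 (swap(2, 3)): offset=4, physical=[c,B,D,C,A], logical=[A,c,B,D,C]
After op 8 (rotate(-3)): offset=1, physical=[c,B,D,C,A], logical=[B,D,C,A,c]
After op 9 (replace(0, 'o')): offset=1, physical=[c,o,D,C,A], logical=[o,D,C,A,c]
After op 10 (rotate(+2)): offset=3, physical=[c,o,D,C,A], logical=[C,A,c,o,D]

Answer: o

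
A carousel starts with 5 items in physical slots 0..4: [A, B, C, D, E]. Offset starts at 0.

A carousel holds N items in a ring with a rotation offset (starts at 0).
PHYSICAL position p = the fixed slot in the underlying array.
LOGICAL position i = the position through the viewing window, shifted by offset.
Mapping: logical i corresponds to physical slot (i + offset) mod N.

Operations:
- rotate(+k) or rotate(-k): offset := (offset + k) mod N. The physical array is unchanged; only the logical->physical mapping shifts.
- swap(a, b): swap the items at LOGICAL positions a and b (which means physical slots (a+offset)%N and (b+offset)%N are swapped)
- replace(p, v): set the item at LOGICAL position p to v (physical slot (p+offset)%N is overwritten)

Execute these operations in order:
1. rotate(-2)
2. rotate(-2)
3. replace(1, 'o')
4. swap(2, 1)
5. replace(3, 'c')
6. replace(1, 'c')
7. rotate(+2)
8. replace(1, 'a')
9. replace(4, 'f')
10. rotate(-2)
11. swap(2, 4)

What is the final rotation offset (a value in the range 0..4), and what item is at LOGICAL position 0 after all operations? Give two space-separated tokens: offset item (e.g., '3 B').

After op 1 (rotate(-2)): offset=3, physical=[A,B,C,D,E], logical=[D,E,A,B,C]
After op 2 (rotate(-2)): offset=1, physical=[A,B,C,D,E], logical=[B,C,D,E,A]
After op 3 (replace(1, 'o')): offset=1, physical=[A,B,o,D,E], logical=[B,o,D,E,A]
After op 4 (swap(2, 1)): offset=1, physical=[A,B,D,o,E], logical=[B,D,o,E,A]
After op 5 (replace(3, 'c')): offset=1, physical=[A,B,D,o,c], logical=[B,D,o,c,A]
After op 6 (replace(1, 'c')): offset=1, physical=[A,B,c,o,c], logical=[B,c,o,c,A]
After op 7 (rotate(+2)): offset=3, physical=[A,B,c,o,c], logical=[o,c,A,B,c]
After op 8 (replace(1, 'a')): offset=3, physical=[A,B,c,o,a], logical=[o,a,A,B,c]
After op 9 (replace(4, 'f')): offset=3, physical=[A,B,f,o,a], logical=[o,a,A,B,f]
After op 10 (rotate(-2)): offset=1, physical=[A,B,f,o,a], logical=[B,f,o,a,A]
After op 11 (swap(2, 4)): offset=1, physical=[o,B,f,A,a], logical=[B,f,A,a,o]

Answer: 1 B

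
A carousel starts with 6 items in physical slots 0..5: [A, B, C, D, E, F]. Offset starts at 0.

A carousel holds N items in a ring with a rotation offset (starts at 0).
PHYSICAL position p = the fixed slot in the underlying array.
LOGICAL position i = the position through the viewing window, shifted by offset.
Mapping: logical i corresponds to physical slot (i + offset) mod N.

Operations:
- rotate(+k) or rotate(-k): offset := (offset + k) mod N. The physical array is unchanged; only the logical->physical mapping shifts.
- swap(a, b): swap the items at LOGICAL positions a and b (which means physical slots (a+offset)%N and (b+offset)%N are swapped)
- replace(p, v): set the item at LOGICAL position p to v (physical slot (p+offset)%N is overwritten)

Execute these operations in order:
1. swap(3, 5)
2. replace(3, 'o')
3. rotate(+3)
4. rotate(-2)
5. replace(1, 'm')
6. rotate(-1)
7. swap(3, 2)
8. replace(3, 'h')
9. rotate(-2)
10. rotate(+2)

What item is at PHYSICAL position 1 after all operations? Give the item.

After op 1 (swap(3, 5)): offset=0, physical=[A,B,C,F,E,D], logical=[A,B,C,F,E,D]
After op 2 (replace(3, 'o')): offset=0, physical=[A,B,C,o,E,D], logical=[A,B,C,o,E,D]
After op 3 (rotate(+3)): offset=3, physical=[A,B,C,o,E,D], logical=[o,E,D,A,B,C]
After op 4 (rotate(-2)): offset=1, physical=[A,B,C,o,E,D], logical=[B,C,o,E,D,A]
After op 5 (replace(1, 'm')): offset=1, physical=[A,B,m,o,E,D], logical=[B,m,o,E,D,A]
After op 6 (rotate(-1)): offset=0, physical=[A,B,m,o,E,D], logical=[A,B,m,o,E,D]
After op 7 (swap(3, 2)): offset=0, physical=[A,B,o,m,E,D], logical=[A,B,o,m,E,D]
After op 8 (replace(3, 'h')): offset=0, physical=[A,B,o,h,E,D], logical=[A,B,o,h,E,D]
After op 9 (rotate(-2)): offset=4, physical=[A,B,o,h,E,D], logical=[E,D,A,B,o,h]
After op 10 (rotate(+2)): offset=0, physical=[A,B,o,h,E,D], logical=[A,B,o,h,E,D]

Answer: B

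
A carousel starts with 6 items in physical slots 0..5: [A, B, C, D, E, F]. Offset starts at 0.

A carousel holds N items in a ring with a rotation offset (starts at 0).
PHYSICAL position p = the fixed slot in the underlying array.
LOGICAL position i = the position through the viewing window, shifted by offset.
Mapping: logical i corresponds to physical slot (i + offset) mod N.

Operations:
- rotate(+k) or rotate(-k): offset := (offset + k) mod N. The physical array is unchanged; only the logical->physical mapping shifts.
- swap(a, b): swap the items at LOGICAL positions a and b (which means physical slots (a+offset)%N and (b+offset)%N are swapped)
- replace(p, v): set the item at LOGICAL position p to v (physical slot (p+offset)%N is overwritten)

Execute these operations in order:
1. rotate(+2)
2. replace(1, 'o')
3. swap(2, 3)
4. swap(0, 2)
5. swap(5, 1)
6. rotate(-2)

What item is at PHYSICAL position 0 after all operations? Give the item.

Answer: A

Derivation:
After op 1 (rotate(+2)): offset=2, physical=[A,B,C,D,E,F], logical=[C,D,E,F,A,B]
After op 2 (replace(1, 'o')): offset=2, physical=[A,B,C,o,E,F], logical=[C,o,E,F,A,B]
After op 3 (swap(2, 3)): offset=2, physical=[A,B,C,o,F,E], logical=[C,o,F,E,A,B]
After op 4 (swap(0, 2)): offset=2, physical=[A,B,F,o,C,E], logical=[F,o,C,E,A,B]
After op 5 (swap(5, 1)): offset=2, physical=[A,o,F,B,C,E], logical=[F,B,C,E,A,o]
After op 6 (rotate(-2)): offset=0, physical=[A,o,F,B,C,E], logical=[A,o,F,B,C,E]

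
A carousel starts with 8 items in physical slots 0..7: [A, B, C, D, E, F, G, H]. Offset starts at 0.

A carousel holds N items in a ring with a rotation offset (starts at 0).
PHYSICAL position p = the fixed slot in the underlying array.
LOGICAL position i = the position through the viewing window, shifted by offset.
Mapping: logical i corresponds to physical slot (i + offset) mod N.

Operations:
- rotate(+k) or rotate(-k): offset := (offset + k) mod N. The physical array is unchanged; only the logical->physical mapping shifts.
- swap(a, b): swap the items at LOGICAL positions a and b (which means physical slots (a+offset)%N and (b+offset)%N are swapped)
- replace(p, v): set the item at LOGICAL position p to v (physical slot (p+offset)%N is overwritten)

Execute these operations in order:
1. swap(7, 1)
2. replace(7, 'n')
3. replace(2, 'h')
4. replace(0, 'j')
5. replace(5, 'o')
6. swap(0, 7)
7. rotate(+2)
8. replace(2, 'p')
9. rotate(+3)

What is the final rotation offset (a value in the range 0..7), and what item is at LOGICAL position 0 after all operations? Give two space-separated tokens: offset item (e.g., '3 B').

After op 1 (swap(7, 1)): offset=0, physical=[A,H,C,D,E,F,G,B], logical=[A,H,C,D,E,F,G,B]
After op 2 (replace(7, 'n')): offset=0, physical=[A,H,C,D,E,F,G,n], logical=[A,H,C,D,E,F,G,n]
After op 3 (replace(2, 'h')): offset=0, physical=[A,H,h,D,E,F,G,n], logical=[A,H,h,D,E,F,G,n]
After op 4 (replace(0, 'j')): offset=0, physical=[j,H,h,D,E,F,G,n], logical=[j,H,h,D,E,F,G,n]
After op 5 (replace(5, 'o')): offset=0, physical=[j,H,h,D,E,o,G,n], logical=[j,H,h,D,E,o,G,n]
After op 6 (swap(0, 7)): offset=0, physical=[n,H,h,D,E,o,G,j], logical=[n,H,h,D,E,o,G,j]
After op 7 (rotate(+2)): offset=2, physical=[n,H,h,D,E,o,G,j], logical=[h,D,E,o,G,j,n,H]
After op 8 (replace(2, 'p')): offset=2, physical=[n,H,h,D,p,o,G,j], logical=[h,D,p,o,G,j,n,H]
After op 9 (rotate(+3)): offset=5, physical=[n,H,h,D,p,o,G,j], logical=[o,G,j,n,H,h,D,p]

Answer: 5 o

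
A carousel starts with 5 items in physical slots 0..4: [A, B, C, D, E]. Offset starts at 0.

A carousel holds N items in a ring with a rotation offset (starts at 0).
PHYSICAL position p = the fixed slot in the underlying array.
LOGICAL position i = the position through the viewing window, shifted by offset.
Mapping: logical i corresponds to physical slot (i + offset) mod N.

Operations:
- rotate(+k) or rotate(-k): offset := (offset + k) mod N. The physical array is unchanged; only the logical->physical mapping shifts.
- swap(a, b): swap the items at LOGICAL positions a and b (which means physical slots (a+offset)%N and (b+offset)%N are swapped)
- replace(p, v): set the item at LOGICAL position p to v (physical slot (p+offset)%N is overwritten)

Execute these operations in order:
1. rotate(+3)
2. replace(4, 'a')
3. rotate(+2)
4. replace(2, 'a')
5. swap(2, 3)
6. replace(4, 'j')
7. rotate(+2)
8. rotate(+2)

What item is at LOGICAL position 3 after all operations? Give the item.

Answer: D

Derivation:
After op 1 (rotate(+3)): offset=3, physical=[A,B,C,D,E], logical=[D,E,A,B,C]
After op 2 (replace(4, 'a')): offset=3, physical=[A,B,a,D,E], logical=[D,E,A,B,a]
After op 3 (rotate(+2)): offset=0, physical=[A,B,a,D,E], logical=[A,B,a,D,E]
After op 4 (replace(2, 'a')): offset=0, physical=[A,B,a,D,E], logical=[A,B,a,D,E]
After op 5 (swap(2, 3)): offset=0, physical=[A,B,D,a,E], logical=[A,B,D,a,E]
After op 6 (replace(4, 'j')): offset=0, physical=[A,B,D,a,j], logical=[A,B,D,a,j]
After op 7 (rotate(+2)): offset=2, physical=[A,B,D,a,j], logical=[D,a,j,A,B]
After op 8 (rotate(+2)): offset=4, physical=[A,B,D,a,j], logical=[j,A,B,D,a]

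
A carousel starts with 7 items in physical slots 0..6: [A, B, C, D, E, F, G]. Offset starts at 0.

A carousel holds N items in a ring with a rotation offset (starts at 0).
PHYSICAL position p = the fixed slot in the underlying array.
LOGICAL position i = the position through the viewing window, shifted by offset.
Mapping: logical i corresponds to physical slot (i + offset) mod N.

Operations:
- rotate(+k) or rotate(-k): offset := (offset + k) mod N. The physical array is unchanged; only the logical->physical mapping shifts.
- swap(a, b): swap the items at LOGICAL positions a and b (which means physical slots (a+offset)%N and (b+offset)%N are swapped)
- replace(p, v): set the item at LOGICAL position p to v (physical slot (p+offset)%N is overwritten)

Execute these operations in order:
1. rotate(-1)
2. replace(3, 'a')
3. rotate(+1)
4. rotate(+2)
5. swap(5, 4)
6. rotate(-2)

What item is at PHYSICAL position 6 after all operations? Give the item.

After op 1 (rotate(-1)): offset=6, physical=[A,B,C,D,E,F,G], logical=[G,A,B,C,D,E,F]
After op 2 (replace(3, 'a')): offset=6, physical=[A,B,a,D,E,F,G], logical=[G,A,B,a,D,E,F]
After op 3 (rotate(+1)): offset=0, physical=[A,B,a,D,E,F,G], logical=[A,B,a,D,E,F,G]
After op 4 (rotate(+2)): offset=2, physical=[A,B,a,D,E,F,G], logical=[a,D,E,F,G,A,B]
After op 5 (swap(5, 4)): offset=2, physical=[G,B,a,D,E,F,A], logical=[a,D,E,F,A,G,B]
After op 6 (rotate(-2)): offset=0, physical=[G,B,a,D,E,F,A], logical=[G,B,a,D,E,F,A]

Answer: A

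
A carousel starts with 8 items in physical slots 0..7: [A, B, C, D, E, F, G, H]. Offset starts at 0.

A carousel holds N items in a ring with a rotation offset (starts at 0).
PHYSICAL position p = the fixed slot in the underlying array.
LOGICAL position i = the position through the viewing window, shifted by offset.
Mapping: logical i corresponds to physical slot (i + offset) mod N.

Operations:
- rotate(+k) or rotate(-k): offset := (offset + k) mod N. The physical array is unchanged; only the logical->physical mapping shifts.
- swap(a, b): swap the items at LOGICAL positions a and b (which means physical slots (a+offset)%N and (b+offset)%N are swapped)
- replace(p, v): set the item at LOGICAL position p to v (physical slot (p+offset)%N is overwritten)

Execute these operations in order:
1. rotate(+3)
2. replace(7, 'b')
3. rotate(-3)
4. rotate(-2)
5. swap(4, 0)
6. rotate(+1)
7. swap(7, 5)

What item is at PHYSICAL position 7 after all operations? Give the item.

After op 1 (rotate(+3)): offset=3, physical=[A,B,C,D,E,F,G,H], logical=[D,E,F,G,H,A,B,C]
After op 2 (replace(7, 'b')): offset=3, physical=[A,B,b,D,E,F,G,H], logical=[D,E,F,G,H,A,B,b]
After op 3 (rotate(-3)): offset=0, physical=[A,B,b,D,E,F,G,H], logical=[A,B,b,D,E,F,G,H]
After op 4 (rotate(-2)): offset=6, physical=[A,B,b,D,E,F,G,H], logical=[G,H,A,B,b,D,E,F]
After op 5 (swap(4, 0)): offset=6, physical=[A,B,G,D,E,F,b,H], logical=[b,H,A,B,G,D,E,F]
After op 6 (rotate(+1)): offset=7, physical=[A,B,G,D,E,F,b,H], logical=[H,A,B,G,D,E,F,b]
After op 7 (swap(7, 5)): offset=7, physical=[A,B,G,D,b,F,E,H], logical=[H,A,B,G,D,b,F,E]

Answer: H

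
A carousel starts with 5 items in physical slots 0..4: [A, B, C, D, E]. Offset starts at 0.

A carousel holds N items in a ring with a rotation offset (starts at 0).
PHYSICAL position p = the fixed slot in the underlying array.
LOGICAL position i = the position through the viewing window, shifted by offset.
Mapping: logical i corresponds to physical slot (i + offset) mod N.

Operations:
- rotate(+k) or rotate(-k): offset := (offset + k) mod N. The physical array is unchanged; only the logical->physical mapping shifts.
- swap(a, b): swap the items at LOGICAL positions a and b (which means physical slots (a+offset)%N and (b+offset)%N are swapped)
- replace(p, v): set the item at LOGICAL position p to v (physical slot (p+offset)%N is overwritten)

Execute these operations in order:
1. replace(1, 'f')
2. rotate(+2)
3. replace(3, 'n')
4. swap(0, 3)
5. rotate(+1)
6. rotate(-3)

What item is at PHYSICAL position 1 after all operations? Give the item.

Answer: f

Derivation:
After op 1 (replace(1, 'f')): offset=0, physical=[A,f,C,D,E], logical=[A,f,C,D,E]
After op 2 (rotate(+2)): offset=2, physical=[A,f,C,D,E], logical=[C,D,E,A,f]
After op 3 (replace(3, 'n')): offset=2, physical=[n,f,C,D,E], logical=[C,D,E,n,f]
After op 4 (swap(0, 3)): offset=2, physical=[C,f,n,D,E], logical=[n,D,E,C,f]
After op 5 (rotate(+1)): offset=3, physical=[C,f,n,D,E], logical=[D,E,C,f,n]
After op 6 (rotate(-3)): offset=0, physical=[C,f,n,D,E], logical=[C,f,n,D,E]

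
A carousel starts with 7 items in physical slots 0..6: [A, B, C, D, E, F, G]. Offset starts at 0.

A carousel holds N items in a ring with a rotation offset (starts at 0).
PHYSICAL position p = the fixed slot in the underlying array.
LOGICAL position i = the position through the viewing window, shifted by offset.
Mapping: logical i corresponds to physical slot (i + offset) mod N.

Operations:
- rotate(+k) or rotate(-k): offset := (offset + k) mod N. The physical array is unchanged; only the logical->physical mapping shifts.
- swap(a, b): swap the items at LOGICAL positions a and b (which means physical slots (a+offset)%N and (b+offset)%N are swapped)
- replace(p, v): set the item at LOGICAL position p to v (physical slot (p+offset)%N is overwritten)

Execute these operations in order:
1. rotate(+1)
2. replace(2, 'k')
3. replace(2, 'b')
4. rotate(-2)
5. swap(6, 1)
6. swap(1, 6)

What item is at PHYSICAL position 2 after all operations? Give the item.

After op 1 (rotate(+1)): offset=1, physical=[A,B,C,D,E,F,G], logical=[B,C,D,E,F,G,A]
After op 2 (replace(2, 'k')): offset=1, physical=[A,B,C,k,E,F,G], logical=[B,C,k,E,F,G,A]
After op 3 (replace(2, 'b')): offset=1, physical=[A,B,C,b,E,F,G], logical=[B,C,b,E,F,G,A]
After op 4 (rotate(-2)): offset=6, physical=[A,B,C,b,E,F,G], logical=[G,A,B,C,b,E,F]
After op 5 (swap(6, 1)): offset=6, physical=[F,B,C,b,E,A,G], logical=[G,F,B,C,b,E,A]
After op 6 (swap(1, 6)): offset=6, physical=[A,B,C,b,E,F,G], logical=[G,A,B,C,b,E,F]

Answer: C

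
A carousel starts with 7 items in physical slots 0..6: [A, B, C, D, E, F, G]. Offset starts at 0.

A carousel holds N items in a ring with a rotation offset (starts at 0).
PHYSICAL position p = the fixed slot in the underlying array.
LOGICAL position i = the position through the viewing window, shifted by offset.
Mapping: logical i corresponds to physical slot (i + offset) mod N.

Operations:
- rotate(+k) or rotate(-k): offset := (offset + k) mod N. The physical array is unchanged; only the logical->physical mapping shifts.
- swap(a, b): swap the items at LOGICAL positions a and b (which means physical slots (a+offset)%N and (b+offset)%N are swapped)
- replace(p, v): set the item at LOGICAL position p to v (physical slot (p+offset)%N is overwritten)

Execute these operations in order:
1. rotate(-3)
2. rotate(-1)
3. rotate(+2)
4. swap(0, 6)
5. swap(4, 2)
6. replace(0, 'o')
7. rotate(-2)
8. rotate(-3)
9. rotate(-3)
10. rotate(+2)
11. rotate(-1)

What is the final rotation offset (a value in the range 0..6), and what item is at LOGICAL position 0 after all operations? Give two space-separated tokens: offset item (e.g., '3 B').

Answer: 5 o

Derivation:
After op 1 (rotate(-3)): offset=4, physical=[A,B,C,D,E,F,G], logical=[E,F,G,A,B,C,D]
After op 2 (rotate(-1)): offset=3, physical=[A,B,C,D,E,F,G], logical=[D,E,F,G,A,B,C]
After op 3 (rotate(+2)): offset=5, physical=[A,B,C,D,E,F,G], logical=[F,G,A,B,C,D,E]
After op 4 (swap(0, 6)): offset=5, physical=[A,B,C,D,F,E,G], logical=[E,G,A,B,C,D,F]
After op 5 (swap(4, 2)): offset=5, physical=[C,B,A,D,F,E,G], logical=[E,G,C,B,A,D,F]
After op 6 (replace(0, 'o')): offset=5, physical=[C,B,A,D,F,o,G], logical=[o,G,C,B,A,D,F]
After op 7 (rotate(-2)): offset=3, physical=[C,B,A,D,F,o,G], logical=[D,F,o,G,C,B,A]
After op 8 (rotate(-3)): offset=0, physical=[C,B,A,D,F,o,G], logical=[C,B,A,D,F,o,G]
After op 9 (rotate(-3)): offset=4, physical=[C,B,A,D,F,o,G], logical=[F,o,G,C,B,A,D]
After op 10 (rotate(+2)): offset=6, physical=[C,B,A,D,F,o,G], logical=[G,C,B,A,D,F,o]
After op 11 (rotate(-1)): offset=5, physical=[C,B,A,D,F,o,G], logical=[o,G,C,B,A,D,F]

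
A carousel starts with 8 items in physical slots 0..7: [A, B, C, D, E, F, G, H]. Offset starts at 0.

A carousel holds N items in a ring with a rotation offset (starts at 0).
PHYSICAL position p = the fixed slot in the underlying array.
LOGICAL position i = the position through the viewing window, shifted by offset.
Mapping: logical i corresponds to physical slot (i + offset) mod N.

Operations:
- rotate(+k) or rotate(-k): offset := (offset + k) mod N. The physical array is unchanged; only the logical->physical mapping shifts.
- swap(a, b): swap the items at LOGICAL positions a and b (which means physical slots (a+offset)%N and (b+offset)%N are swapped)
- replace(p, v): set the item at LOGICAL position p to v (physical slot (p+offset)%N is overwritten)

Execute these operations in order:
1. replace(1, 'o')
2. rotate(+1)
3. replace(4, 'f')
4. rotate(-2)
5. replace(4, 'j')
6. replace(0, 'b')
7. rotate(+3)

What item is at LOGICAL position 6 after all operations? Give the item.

Answer: A

Derivation:
After op 1 (replace(1, 'o')): offset=0, physical=[A,o,C,D,E,F,G,H], logical=[A,o,C,D,E,F,G,H]
After op 2 (rotate(+1)): offset=1, physical=[A,o,C,D,E,F,G,H], logical=[o,C,D,E,F,G,H,A]
After op 3 (replace(4, 'f')): offset=1, physical=[A,o,C,D,E,f,G,H], logical=[o,C,D,E,f,G,H,A]
After op 4 (rotate(-2)): offset=7, physical=[A,o,C,D,E,f,G,H], logical=[H,A,o,C,D,E,f,G]
After op 5 (replace(4, 'j')): offset=7, physical=[A,o,C,j,E,f,G,H], logical=[H,A,o,C,j,E,f,G]
After op 6 (replace(0, 'b')): offset=7, physical=[A,o,C,j,E,f,G,b], logical=[b,A,o,C,j,E,f,G]
After op 7 (rotate(+3)): offset=2, physical=[A,o,C,j,E,f,G,b], logical=[C,j,E,f,G,b,A,o]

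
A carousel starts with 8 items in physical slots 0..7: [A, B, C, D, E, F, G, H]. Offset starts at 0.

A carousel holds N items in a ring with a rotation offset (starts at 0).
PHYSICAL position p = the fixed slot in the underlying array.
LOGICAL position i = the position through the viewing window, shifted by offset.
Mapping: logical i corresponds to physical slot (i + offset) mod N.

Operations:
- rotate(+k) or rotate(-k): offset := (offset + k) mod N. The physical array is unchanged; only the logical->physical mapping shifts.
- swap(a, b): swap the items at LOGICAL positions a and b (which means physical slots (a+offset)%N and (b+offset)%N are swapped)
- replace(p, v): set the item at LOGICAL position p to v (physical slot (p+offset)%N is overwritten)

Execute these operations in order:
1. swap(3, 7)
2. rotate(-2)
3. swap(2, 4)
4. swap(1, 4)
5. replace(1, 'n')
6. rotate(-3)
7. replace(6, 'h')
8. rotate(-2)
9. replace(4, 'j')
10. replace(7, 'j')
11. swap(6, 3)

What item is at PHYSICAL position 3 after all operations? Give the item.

After op 1 (swap(3, 7)): offset=0, physical=[A,B,C,H,E,F,G,D], logical=[A,B,C,H,E,F,G,D]
After op 2 (rotate(-2)): offset=6, physical=[A,B,C,H,E,F,G,D], logical=[G,D,A,B,C,H,E,F]
After op 3 (swap(2, 4)): offset=6, physical=[C,B,A,H,E,F,G,D], logical=[G,D,C,B,A,H,E,F]
After op 4 (swap(1, 4)): offset=6, physical=[C,B,D,H,E,F,G,A], logical=[G,A,C,B,D,H,E,F]
After op 5 (replace(1, 'n')): offset=6, physical=[C,B,D,H,E,F,G,n], logical=[G,n,C,B,D,H,E,F]
After op 6 (rotate(-3)): offset=3, physical=[C,B,D,H,E,F,G,n], logical=[H,E,F,G,n,C,B,D]
After op 7 (replace(6, 'h')): offset=3, physical=[C,h,D,H,E,F,G,n], logical=[H,E,F,G,n,C,h,D]
After op 8 (rotate(-2)): offset=1, physical=[C,h,D,H,E,F,G,n], logical=[h,D,H,E,F,G,n,C]
After op 9 (replace(4, 'j')): offset=1, physical=[C,h,D,H,E,j,G,n], logical=[h,D,H,E,j,G,n,C]
After op 10 (replace(7, 'j')): offset=1, physical=[j,h,D,H,E,j,G,n], logical=[h,D,H,E,j,G,n,j]
After op 11 (swap(6, 3)): offset=1, physical=[j,h,D,H,n,j,G,E], logical=[h,D,H,n,j,G,E,j]

Answer: H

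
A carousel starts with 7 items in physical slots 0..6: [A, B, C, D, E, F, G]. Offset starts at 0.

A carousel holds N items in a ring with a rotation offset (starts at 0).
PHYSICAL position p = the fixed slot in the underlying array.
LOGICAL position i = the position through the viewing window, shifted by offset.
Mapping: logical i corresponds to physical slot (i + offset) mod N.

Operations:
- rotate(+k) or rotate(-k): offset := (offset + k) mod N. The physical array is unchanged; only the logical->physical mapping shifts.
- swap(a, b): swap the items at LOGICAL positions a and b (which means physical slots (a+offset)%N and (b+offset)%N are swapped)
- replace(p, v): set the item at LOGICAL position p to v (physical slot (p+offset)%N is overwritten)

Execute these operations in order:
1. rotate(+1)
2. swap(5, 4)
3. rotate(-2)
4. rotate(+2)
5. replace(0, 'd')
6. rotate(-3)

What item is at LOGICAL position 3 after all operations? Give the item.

Answer: d

Derivation:
After op 1 (rotate(+1)): offset=1, physical=[A,B,C,D,E,F,G], logical=[B,C,D,E,F,G,A]
After op 2 (swap(5, 4)): offset=1, physical=[A,B,C,D,E,G,F], logical=[B,C,D,E,G,F,A]
After op 3 (rotate(-2)): offset=6, physical=[A,B,C,D,E,G,F], logical=[F,A,B,C,D,E,G]
After op 4 (rotate(+2)): offset=1, physical=[A,B,C,D,E,G,F], logical=[B,C,D,E,G,F,A]
After op 5 (replace(0, 'd')): offset=1, physical=[A,d,C,D,E,G,F], logical=[d,C,D,E,G,F,A]
After op 6 (rotate(-3)): offset=5, physical=[A,d,C,D,E,G,F], logical=[G,F,A,d,C,D,E]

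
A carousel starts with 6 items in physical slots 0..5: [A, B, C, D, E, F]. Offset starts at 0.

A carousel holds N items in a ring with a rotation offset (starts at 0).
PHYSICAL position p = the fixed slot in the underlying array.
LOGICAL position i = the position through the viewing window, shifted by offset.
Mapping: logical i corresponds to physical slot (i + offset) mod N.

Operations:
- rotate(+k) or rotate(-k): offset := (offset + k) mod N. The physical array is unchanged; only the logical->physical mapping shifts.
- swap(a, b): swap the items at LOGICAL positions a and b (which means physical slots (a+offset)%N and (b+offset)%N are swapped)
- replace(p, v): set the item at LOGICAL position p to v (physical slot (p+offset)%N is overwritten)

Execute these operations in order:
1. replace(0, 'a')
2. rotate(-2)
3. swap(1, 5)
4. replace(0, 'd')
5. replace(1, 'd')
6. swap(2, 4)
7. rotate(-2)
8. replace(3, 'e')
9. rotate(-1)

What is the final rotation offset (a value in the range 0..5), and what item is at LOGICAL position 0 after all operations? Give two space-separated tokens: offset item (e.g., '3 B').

Answer: 1 B

Derivation:
After op 1 (replace(0, 'a')): offset=0, physical=[a,B,C,D,E,F], logical=[a,B,C,D,E,F]
After op 2 (rotate(-2)): offset=4, physical=[a,B,C,D,E,F], logical=[E,F,a,B,C,D]
After op 3 (swap(1, 5)): offset=4, physical=[a,B,C,F,E,D], logical=[E,D,a,B,C,F]
After op 4 (replace(0, 'd')): offset=4, physical=[a,B,C,F,d,D], logical=[d,D,a,B,C,F]
After op 5 (replace(1, 'd')): offset=4, physical=[a,B,C,F,d,d], logical=[d,d,a,B,C,F]
After op 6 (swap(2, 4)): offset=4, physical=[C,B,a,F,d,d], logical=[d,d,C,B,a,F]
After op 7 (rotate(-2)): offset=2, physical=[C,B,a,F,d,d], logical=[a,F,d,d,C,B]
After op 8 (replace(3, 'e')): offset=2, physical=[C,B,a,F,d,e], logical=[a,F,d,e,C,B]
After op 9 (rotate(-1)): offset=1, physical=[C,B,a,F,d,e], logical=[B,a,F,d,e,C]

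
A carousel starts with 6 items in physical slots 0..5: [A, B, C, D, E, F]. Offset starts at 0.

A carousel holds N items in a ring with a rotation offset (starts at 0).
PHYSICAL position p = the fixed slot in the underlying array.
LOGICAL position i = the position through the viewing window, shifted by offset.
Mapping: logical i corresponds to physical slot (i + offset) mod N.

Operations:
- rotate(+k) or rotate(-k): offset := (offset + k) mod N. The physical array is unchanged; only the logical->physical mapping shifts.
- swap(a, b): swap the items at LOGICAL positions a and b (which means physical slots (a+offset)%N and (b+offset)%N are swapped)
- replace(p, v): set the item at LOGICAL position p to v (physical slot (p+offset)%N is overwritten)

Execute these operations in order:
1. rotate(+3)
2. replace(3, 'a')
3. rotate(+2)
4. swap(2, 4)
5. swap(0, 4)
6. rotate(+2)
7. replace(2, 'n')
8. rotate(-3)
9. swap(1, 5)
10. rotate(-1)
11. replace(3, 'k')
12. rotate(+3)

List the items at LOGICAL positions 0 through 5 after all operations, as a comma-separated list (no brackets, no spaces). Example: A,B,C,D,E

Answer: k,D,C,B,E,n

Derivation:
After op 1 (rotate(+3)): offset=3, physical=[A,B,C,D,E,F], logical=[D,E,F,A,B,C]
After op 2 (replace(3, 'a')): offset=3, physical=[a,B,C,D,E,F], logical=[D,E,F,a,B,C]
After op 3 (rotate(+2)): offset=5, physical=[a,B,C,D,E,F], logical=[F,a,B,C,D,E]
After op 4 (swap(2, 4)): offset=5, physical=[a,D,C,B,E,F], logical=[F,a,D,C,B,E]
After op 5 (swap(0, 4)): offset=5, physical=[a,D,C,F,E,B], logical=[B,a,D,C,F,E]
After op 6 (rotate(+2)): offset=1, physical=[a,D,C,F,E,B], logical=[D,C,F,E,B,a]
After op 7 (replace(2, 'n')): offset=1, physical=[a,D,C,n,E,B], logical=[D,C,n,E,B,a]
After op 8 (rotate(-3)): offset=4, physical=[a,D,C,n,E,B], logical=[E,B,a,D,C,n]
After op 9 (swap(1, 5)): offset=4, physical=[a,D,C,B,E,n], logical=[E,n,a,D,C,B]
After op 10 (rotate(-1)): offset=3, physical=[a,D,C,B,E,n], logical=[B,E,n,a,D,C]
After op 11 (replace(3, 'k')): offset=3, physical=[k,D,C,B,E,n], logical=[B,E,n,k,D,C]
After op 12 (rotate(+3)): offset=0, physical=[k,D,C,B,E,n], logical=[k,D,C,B,E,n]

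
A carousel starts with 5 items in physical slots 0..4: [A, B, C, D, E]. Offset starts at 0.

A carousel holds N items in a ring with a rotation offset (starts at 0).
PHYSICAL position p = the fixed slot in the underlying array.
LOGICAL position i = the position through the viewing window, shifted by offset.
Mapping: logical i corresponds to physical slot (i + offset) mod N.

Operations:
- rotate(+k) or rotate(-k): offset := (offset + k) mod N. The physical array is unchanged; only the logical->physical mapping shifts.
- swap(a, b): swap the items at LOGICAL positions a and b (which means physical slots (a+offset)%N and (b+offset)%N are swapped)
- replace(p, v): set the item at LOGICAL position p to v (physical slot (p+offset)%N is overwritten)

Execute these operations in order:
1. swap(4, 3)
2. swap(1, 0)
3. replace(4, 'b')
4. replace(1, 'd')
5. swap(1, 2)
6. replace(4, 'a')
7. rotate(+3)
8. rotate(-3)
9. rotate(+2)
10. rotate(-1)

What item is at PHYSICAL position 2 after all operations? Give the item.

Answer: d

Derivation:
After op 1 (swap(4, 3)): offset=0, physical=[A,B,C,E,D], logical=[A,B,C,E,D]
After op 2 (swap(1, 0)): offset=0, physical=[B,A,C,E,D], logical=[B,A,C,E,D]
After op 3 (replace(4, 'b')): offset=0, physical=[B,A,C,E,b], logical=[B,A,C,E,b]
After op 4 (replace(1, 'd')): offset=0, physical=[B,d,C,E,b], logical=[B,d,C,E,b]
After op 5 (swap(1, 2)): offset=0, physical=[B,C,d,E,b], logical=[B,C,d,E,b]
After op 6 (replace(4, 'a')): offset=0, physical=[B,C,d,E,a], logical=[B,C,d,E,a]
After op 7 (rotate(+3)): offset=3, physical=[B,C,d,E,a], logical=[E,a,B,C,d]
After op 8 (rotate(-3)): offset=0, physical=[B,C,d,E,a], logical=[B,C,d,E,a]
After op 9 (rotate(+2)): offset=2, physical=[B,C,d,E,a], logical=[d,E,a,B,C]
After op 10 (rotate(-1)): offset=1, physical=[B,C,d,E,a], logical=[C,d,E,a,B]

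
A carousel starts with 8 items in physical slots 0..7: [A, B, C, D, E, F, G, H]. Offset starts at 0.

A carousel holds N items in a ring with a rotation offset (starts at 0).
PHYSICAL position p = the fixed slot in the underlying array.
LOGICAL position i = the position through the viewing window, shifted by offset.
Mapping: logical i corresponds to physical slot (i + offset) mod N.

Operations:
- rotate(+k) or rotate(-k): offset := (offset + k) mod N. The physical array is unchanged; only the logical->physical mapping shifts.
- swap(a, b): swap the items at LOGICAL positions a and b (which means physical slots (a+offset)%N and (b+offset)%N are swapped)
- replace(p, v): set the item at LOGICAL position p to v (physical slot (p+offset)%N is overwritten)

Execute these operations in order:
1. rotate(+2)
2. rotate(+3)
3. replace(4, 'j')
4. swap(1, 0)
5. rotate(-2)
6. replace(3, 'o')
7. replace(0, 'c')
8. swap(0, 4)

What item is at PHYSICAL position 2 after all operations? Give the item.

After op 1 (rotate(+2)): offset=2, physical=[A,B,C,D,E,F,G,H], logical=[C,D,E,F,G,H,A,B]
After op 2 (rotate(+3)): offset=5, physical=[A,B,C,D,E,F,G,H], logical=[F,G,H,A,B,C,D,E]
After op 3 (replace(4, 'j')): offset=5, physical=[A,j,C,D,E,F,G,H], logical=[F,G,H,A,j,C,D,E]
After op 4 (swap(1, 0)): offset=5, physical=[A,j,C,D,E,G,F,H], logical=[G,F,H,A,j,C,D,E]
After op 5 (rotate(-2)): offset=3, physical=[A,j,C,D,E,G,F,H], logical=[D,E,G,F,H,A,j,C]
After op 6 (replace(3, 'o')): offset=3, physical=[A,j,C,D,E,G,o,H], logical=[D,E,G,o,H,A,j,C]
After op 7 (replace(0, 'c')): offset=3, physical=[A,j,C,c,E,G,o,H], logical=[c,E,G,o,H,A,j,C]
After op 8 (swap(0, 4)): offset=3, physical=[A,j,C,H,E,G,o,c], logical=[H,E,G,o,c,A,j,C]

Answer: C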